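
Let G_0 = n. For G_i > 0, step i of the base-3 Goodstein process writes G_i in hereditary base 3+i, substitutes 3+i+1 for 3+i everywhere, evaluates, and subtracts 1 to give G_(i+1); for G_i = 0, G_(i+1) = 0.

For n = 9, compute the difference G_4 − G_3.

base 3: 9 = 3^2; at 4: 4^2 = 16; next = 15
base 4: 15 = 3·4 + 3; at 5: 3·5 + 3 = 18; next = 17
base 5: 17 = 3·5 + 2; at 6: 3·6 + 2 = 20; next = 19
base 6: 19 = 3·6 + 1; at 7: 3·7 + 1 = 22; next = 21

2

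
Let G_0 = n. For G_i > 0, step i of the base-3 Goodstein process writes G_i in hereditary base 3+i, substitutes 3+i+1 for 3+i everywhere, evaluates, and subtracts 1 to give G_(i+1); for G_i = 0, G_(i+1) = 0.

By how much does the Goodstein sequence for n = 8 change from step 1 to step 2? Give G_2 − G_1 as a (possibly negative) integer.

1

G_0 = 8. HB_3(8) = 2·3 + 2. Bump = 10. G_1 = 9.
G_1 = 9. HB_4(9) = 2·4 + 1. Bump = 11. G_2 = 10.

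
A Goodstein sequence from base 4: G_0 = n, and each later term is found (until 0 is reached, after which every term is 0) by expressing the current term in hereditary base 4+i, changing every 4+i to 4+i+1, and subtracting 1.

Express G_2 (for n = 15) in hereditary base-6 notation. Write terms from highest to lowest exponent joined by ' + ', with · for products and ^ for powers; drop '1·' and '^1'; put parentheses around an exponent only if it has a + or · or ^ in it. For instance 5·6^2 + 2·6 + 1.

3·6 + 1

[0] 15 ≡ 3·4 + 3 (base 4). Lift 5: 18. −1: 17.
[1] 17 ≡ 3·5 + 2 (base 5). Lift 6: 20. −1: 19.
[2] 19 ≡ 3·6 + 1 (base 6). Lift 7: 22. −1: 21.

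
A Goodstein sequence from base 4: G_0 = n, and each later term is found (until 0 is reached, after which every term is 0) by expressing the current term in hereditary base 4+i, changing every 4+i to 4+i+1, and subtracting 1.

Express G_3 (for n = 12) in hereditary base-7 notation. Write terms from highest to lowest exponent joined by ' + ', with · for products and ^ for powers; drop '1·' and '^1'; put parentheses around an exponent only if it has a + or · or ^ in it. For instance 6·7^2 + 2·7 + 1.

G_0=12  [base 4] 3·4  →[4↦5]→  3·5 = 15  −1 ⇒ G_1=14
G_1=14  [base 5] 2·5 + 4  →[5↦6]→  2·6 + 4 = 16  −1 ⇒ G_2=15
G_2=15  [base 6] 2·6 + 3  →[6↦7]→  2·7 + 3 = 17  −1 ⇒ G_3=16
G_3=16  [base 7] 2·7 + 2  →[7↦8]→  2·8 + 2 = 18  −1 ⇒ G_4=17

2·7 + 2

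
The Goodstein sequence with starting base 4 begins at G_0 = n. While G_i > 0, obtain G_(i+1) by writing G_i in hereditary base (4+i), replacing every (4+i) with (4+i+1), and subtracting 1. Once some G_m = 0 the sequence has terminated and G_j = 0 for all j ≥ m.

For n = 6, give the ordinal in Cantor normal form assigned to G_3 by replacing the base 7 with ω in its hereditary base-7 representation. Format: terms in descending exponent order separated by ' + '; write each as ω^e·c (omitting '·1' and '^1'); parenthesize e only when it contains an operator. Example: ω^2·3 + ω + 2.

G_0 = 6. HB_4(6) = 4 + 2. Bump = 7. G_1 = 6.
G_1 = 6. HB_5(6) = 5 + 1. Bump = 7. G_2 = 6.
G_2 = 6. HB_6(6) = 6. Bump = 7. G_3 = 6.
G_3 = 6. HB_7(6) = 6. Bump = 6. G_4 = 5.

6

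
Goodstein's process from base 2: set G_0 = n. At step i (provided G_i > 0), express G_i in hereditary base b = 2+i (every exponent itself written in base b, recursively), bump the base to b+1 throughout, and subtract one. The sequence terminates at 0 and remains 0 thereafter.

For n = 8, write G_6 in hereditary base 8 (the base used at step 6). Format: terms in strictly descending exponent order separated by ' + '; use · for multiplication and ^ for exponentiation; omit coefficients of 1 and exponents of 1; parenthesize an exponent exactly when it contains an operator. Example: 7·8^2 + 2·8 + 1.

base 2: 8 = 2^(2 + 1); at 3: 3^(3 + 1) = 81; next = 80
base 3: 80 = 2·3^3 + 2·3^2 + 2·3 + 2; at 4: 2·4^4 + 2·4^2 + 2·4 + 2 = 554; next = 553
base 4: 553 = 2·4^4 + 2·4^2 + 2·4 + 1; at 5: 2·5^5 + 2·5^2 + 2·5 + 1 = 6311; next = 6310
base 5: 6310 = 2·5^5 + 2·5^2 + 2·5; at 6: 2·6^6 + 2·6^2 + 2·6 = 93396; next = 93395
base 6: 93395 = 2·6^6 + 2·6^2 + 6 + 5; at 7: 2·7^7 + 2·7^2 + 7 + 5 = 1647196; next = 1647195
base 7: 1647195 = 2·7^7 + 2·7^2 + 7 + 4; at 8: 2·8^8 + 2·8^2 + 8 + 4 = 33554572; next = 33554571
base 8: 33554571 = 2·8^8 + 2·8^2 + 8 + 3; at 9: 2·9^9 + 2·9^2 + 9 + 3 = 774841152; next = 774841151

2·8^8 + 2·8^2 + 8 + 3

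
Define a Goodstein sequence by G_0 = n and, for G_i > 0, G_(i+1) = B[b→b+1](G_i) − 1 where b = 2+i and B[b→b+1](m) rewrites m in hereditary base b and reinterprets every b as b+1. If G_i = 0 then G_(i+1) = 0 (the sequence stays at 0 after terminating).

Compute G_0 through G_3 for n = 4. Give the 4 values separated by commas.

4, 26, 41, 60

i=0: 4 = 2^2 (b=2); 2→3: 3^3 = 27; 27−1 = 26
i=1: 26 = 2·3^2 + 2·3 + 2 (b=3); 3→4: 2·4^2 + 2·4 + 2 = 42; 42−1 = 41
i=2: 41 = 2·4^2 + 2·4 + 1 (b=4); 4→5: 2·5^2 + 2·5 + 1 = 61; 61−1 = 60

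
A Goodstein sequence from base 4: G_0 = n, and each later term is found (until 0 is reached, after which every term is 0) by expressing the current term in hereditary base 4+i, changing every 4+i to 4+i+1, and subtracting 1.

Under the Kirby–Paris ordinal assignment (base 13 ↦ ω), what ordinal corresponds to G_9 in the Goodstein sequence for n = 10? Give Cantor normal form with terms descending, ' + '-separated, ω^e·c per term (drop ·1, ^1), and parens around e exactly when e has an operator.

ω

[0] 10 ≡ 2·4 + 2 (base 4). Lift 5: 12. −1: 11.
[1] 11 ≡ 2·5 + 1 (base 5). Lift 6: 13. −1: 12.
[2] 12 ≡ 2·6 (base 6). Lift 7: 14. −1: 13.
[3] 13 ≡ 7 + 6 (base 7). Lift 8: 14. −1: 13.
[4] 13 ≡ 8 + 5 (base 8). Lift 9: 14. −1: 13.
[5] 13 ≡ 9 + 4 (base 9). Lift 10: 14. −1: 13.
[6] 13 ≡ 10 + 3 (base 10). Lift 11: 14. −1: 13.
[7] 13 ≡ 11 + 2 (base 11). Lift 12: 14. −1: 13.
[8] 13 ≡ 12 + 1 (base 12). Lift 13: 14. −1: 13.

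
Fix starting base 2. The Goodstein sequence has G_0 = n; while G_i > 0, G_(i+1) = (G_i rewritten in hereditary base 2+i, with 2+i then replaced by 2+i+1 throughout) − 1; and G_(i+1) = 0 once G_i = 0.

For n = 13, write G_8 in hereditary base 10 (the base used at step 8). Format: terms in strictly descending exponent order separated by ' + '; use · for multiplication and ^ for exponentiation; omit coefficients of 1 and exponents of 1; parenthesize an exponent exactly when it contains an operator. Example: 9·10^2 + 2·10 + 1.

10^(10 + 1) + 3·10^3 + 3·10^2 + 2·10 + 5

(0) 13|_2 = 2^(2 + 1) + 2^2 + 1 ↦ 3^(3 + 1) + 3^3 + 1|_3 = 109 ⇒ 108
(1) 108|_3 = 3^(3 + 1) + 3^3 ↦ 4^(4 + 1) + 4^4|_4 = 1280 ⇒ 1279
(2) 1279|_4 = 4^(4 + 1) + 3·4^3 + 3·4^2 + 3·4 + 3 ↦ 5^(5 + 1) + 3·5^3 + 3·5^2 + 3·5 + 3|_5 = 16093 ⇒ 16092
(3) 16092|_5 = 5^(5 + 1) + 3·5^3 + 3·5^2 + 3·5 + 2 ↦ 6^(6 + 1) + 3·6^3 + 3·6^2 + 3·6 + 2|_6 = 280712 ⇒ 280711
(4) 280711|_6 = 6^(6 + 1) + 3·6^3 + 3·6^2 + 3·6 + 1 ↦ 7^(7 + 1) + 3·7^3 + 3·7^2 + 3·7 + 1|_7 = 5765999 ⇒ 5765998
(5) 5765998|_7 = 7^(7 + 1) + 3·7^3 + 3·7^2 + 3·7 ↦ 8^(8 + 1) + 3·8^3 + 3·8^2 + 3·8|_8 = 134219480 ⇒ 134219479
(6) 134219479|_8 = 8^(8 + 1) + 3·8^3 + 3·8^2 + 2·8 + 7 ↦ 9^(9 + 1) + 3·9^3 + 3·9^2 + 2·9 + 7|_9 = 3486786856 ⇒ 3486786855
(7) 3486786855|_9 = 9^(9 + 1) + 3·9^3 + 3·9^2 + 2·9 + 6 ↦ 10^(10 + 1) + 3·10^3 + 3·10^2 + 2·10 + 6|_10 = 100000003326 ⇒ 100000003325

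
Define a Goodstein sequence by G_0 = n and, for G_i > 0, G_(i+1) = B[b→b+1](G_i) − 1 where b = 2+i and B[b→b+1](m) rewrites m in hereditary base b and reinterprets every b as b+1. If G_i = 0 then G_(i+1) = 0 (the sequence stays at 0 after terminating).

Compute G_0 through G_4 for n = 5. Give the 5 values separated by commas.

5, 27, 255, 467, 775

i=0: 5 = 2^2 + 1 (b=2); 2→3: 3^3 + 1 = 28; 28−1 = 27
i=1: 27 = 3^3 (b=3); 3→4: 4^4 = 256; 256−1 = 255
i=2: 255 = 3·4^3 + 3·4^2 + 3·4 + 3 (b=4); 4→5: 3·5^3 + 3·5^2 + 3·5 + 3 = 468; 468−1 = 467
i=3: 467 = 3·5^3 + 3·5^2 + 3·5 + 2 (b=5); 5→6: 3·6^3 + 3·6^2 + 3·6 + 2 = 776; 776−1 = 775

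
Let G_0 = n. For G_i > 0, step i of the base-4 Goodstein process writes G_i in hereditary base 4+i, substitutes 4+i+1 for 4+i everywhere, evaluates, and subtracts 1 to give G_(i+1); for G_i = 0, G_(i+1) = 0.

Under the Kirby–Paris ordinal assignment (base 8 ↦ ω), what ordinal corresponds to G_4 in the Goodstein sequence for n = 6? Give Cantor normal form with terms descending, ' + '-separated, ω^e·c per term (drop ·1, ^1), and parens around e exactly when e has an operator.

step 0: 6 = 4 + 2; sub 5 for 4: 5 + 2; = 7; G_1 = 7−1 = 6
step 1: 6 = 5 + 1; sub 6 for 5: 6 + 1; = 7; G_2 = 7−1 = 6
step 2: 6 = 6; sub 7 for 6: 7; = 7; G_3 = 7−1 = 6
step 3: 6 = 6; sub 8 for 7: 6; = 6; G_4 = 6−1 = 5

5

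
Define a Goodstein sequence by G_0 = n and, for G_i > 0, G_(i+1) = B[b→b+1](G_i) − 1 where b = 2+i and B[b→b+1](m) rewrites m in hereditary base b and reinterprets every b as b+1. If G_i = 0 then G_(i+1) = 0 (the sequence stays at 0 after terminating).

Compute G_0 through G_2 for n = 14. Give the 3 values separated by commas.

14, 110, 1281

[0] 14 ≡ 2^(2 + 1) + 2^2 + 2 (base 2). Lift 3: 111. −1: 110.
[1] 110 ≡ 3^(3 + 1) + 3^3 + 2 (base 3). Lift 4: 1282. −1: 1281.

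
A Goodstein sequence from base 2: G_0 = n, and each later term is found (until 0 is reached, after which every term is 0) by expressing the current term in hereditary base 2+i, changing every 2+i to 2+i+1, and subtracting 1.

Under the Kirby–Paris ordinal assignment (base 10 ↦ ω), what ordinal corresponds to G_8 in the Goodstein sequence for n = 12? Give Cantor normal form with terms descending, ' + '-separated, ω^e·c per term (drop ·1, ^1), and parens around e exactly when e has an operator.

ω^(ω + 1) + ω^2·2 + ω + 1

[0] 12 ≡ 2^(2 + 1) + 2^2 (base 2). Lift 3: 108. −1: 107.
[1] 107 ≡ 3^(3 + 1) + 2·3^2 + 2·3 + 2 (base 3). Lift 4: 1066. −1: 1065.
[2] 1065 ≡ 4^(4 + 1) + 2·4^2 + 2·4 + 1 (base 4). Lift 5: 15686. −1: 15685.
[3] 15685 ≡ 5^(5 + 1) + 2·5^2 + 2·5 (base 5). Lift 6: 280020. −1: 280019.
[4] 280019 ≡ 6^(6 + 1) + 2·6^2 + 6 + 5 (base 6). Lift 7: 5764911. −1: 5764910.
[5] 5764910 ≡ 7^(7 + 1) + 2·7^2 + 7 + 4 (base 7). Lift 8: 134217868. −1: 134217867.
[6] 134217867 ≡ 8^(8 + 1) + 2·8^2 + 8 + 3 (base 8). Lift 9: 3486784575. −1: 3486784574.
[7] 3486784574 ≡ 9^(9 + 1) + 2·9^2 + 9 + 2 (base 9). Lift 10: 100000000212. −1: 100000000211.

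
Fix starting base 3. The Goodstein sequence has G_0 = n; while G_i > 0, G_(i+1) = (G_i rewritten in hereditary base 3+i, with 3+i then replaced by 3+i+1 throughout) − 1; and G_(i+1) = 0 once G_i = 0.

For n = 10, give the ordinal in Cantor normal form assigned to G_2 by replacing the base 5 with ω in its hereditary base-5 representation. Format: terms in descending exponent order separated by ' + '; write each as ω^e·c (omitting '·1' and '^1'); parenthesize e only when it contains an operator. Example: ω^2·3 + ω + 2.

ω·4 + 4

G_0 = 10. HB_3(10) = 3^2 + 1. Bump = 17. G_1 = 16.
G_1 = 16. HB_4(16) = 4^2. Bump = 25. G_2 = 24.
G_2 = 24. HB_5(24) = 4·5 + 4. Bump = 28. G_3 = 27.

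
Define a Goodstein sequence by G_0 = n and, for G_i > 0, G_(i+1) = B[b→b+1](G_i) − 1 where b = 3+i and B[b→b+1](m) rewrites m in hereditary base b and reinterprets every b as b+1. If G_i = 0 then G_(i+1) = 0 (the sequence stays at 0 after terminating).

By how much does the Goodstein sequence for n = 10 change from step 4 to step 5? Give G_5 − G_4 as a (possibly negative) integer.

base 3: 10 = 3^2 + 1; at 4: 4^2 + 1 = 17; next = 16
base 4: 16 = 4^2; at 5: 5^2 = 25; next = 24
base 5: 24 = 4·5 + 4; at 6: 4·6 + 4 = 28; next = 27
base 6: 27 = 4·6 + 3; at 7: 4·7 + 3 = 31; next = 30
base 7: 30 = 4·7 + 2; at 8: 4·8 + 2 = 34; next = 33

3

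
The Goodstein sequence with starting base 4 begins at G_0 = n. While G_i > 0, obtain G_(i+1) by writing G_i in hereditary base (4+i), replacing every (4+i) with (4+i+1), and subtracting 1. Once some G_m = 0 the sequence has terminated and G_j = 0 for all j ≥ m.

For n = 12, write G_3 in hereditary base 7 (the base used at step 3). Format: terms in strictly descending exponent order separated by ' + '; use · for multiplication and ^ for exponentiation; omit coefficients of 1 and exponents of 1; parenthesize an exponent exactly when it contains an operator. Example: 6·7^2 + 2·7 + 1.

(0) 12|_4 = 3·4 ↦ 3·5|_5 = 15 ⇒ 14
(1) 14|_5 = 2·5 + 4 ↦ 2·6 + 4|_6 = 16 ⇒ 15
(2) 15|_6 = 2·6 + 3 ↦ 2·7 + 3|_7 = 17 ⇒ 16
(3) 16|_7 = 2·7 + 2 ↦ 2·8 + 2|_8 = 18 ⇒ 17

2·7 + 2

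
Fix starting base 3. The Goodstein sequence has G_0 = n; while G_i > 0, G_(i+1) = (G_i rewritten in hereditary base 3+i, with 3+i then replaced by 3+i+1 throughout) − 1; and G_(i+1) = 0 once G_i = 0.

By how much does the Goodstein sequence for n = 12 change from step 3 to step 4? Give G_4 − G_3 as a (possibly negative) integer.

12

G_0=12  [base 3] 3^2 + 3  →[3↦4]→  4^2 + 4 = 20  −1 ⇒ G_1=19
G_1=19  [base 4] 4^2 + 3  →[4↦5]→  5^2 + 3 = 28  −1 ⇒ G_2=27
G_2=27  [base 5] 5^2 + 2  →[5↦6]→  6^2 + 2 = 38  −1 ⇒ G_3=37
G_3=37  [base 6] 6^2 + 1  →[6↦7]→  7^2 + 1 = 50  −1 ⇒ G_4=49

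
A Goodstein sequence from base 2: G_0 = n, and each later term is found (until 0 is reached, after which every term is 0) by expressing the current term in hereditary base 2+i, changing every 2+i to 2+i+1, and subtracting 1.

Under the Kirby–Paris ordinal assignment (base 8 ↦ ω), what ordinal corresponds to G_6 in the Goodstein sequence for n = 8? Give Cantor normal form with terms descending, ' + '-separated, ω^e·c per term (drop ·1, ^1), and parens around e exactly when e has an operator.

8 —HB2→ 2^(2 + 1) —bump→ 3^(3 + 1) = 81 —(−1)→ 80
80 —HB3→ 2·3^3 + 2·3^2 + 2·3 + 2 —bump→ 2·4^4 + 2·4^2 + 2·4 + 2 = 554 —(−1)→ 553
553 —HB4→ 2·4^4 + 2·4^2 + 2·4 + 1 —bump→ 2·5^5 + 2·5^2 + 2·5 + 1 = 6311 —(−1)→ 6310
6310 —HB5→ 2·5^5 + 2·5^2 + 2·5 —bump→ 2·6^6 + 2·6^2 + 2·6 = 93396 —(−1)→ 93395
93395 —HB6→ 2·6^6 + 2·6^2 + 6 + 5 —bump→ 2·7^7 + 2·7^2 + 7 + 5 = 1647196 —(−1)→ 1647195
1647195 —HB7→ 2·7^7 + 2·7^2 + 7 + 4 —bump→ 2·8^8 + 2·8^2 + 8 + 4 = 33554572 —(−1)→ 33554571
33554571 —HB8→ 2·8^8 + 2·8^2 + 8 + 3 —bump→ 2·9^9 + 2·9^2 + 9 + 3 = 774841152 —(−1)→ 774841151

ω^ω·2 + ω^2·2 + ω + 3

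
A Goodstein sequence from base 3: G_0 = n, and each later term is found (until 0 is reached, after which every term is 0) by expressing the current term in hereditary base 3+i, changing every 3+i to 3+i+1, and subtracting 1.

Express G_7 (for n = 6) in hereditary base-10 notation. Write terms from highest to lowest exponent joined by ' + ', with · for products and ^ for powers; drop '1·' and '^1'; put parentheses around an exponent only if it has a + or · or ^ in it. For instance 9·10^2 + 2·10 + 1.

G_0=6  [base 3] 2·3  →[3↦4]→  2·4 = 8  −1 ⇒ G_1=7
G_1=7  [base 4] 4 + 3  →[4↦5]→  5 + 3 = 8  −1 ⇒ G_2=7
G_2=7  [base 5] 5 + 2  →[5↦6]→  6 + 2 = 8  −1 ⇒ G_3=7
G_3=7  [base 6] 6 + 1  →[6↦7]→  7 + 1 = 8  −1 ⇒ G_4=7
G_4=7  [base 7] 7  →[7↦8]→  8 = 8  −1 ⇒ G_5=7
G_5=7  [base 8] 7  →[8↦9]→  7 = 7  −1 ⇒ G_6=6
G_6=6  [base 9] 6  →[9↦10]→  6 = 6  −1 ⇒ G_7=5
G_7=5  [base 10] 5  →[10↦11]→  5 = 5  −1 ⇒ G_8=4

5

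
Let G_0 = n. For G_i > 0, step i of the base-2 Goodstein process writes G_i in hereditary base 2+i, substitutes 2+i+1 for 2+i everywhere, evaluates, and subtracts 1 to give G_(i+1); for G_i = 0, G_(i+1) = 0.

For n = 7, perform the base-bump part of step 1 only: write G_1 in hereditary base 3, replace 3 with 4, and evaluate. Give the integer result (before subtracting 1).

base 2: 7 = 2^2 + 2 + 1; at 3: 3^3 + 3 + 1 = 31; next = 30
base 3: 30 = 3^3 + 3; at 4: 4^4 + 4 = 260; next = 259

260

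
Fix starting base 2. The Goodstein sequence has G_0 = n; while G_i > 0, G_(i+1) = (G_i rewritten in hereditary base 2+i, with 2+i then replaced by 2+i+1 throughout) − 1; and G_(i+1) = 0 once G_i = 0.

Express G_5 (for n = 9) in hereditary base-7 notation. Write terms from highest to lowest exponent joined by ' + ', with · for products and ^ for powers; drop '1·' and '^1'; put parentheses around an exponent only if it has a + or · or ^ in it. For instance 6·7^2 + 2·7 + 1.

3·7^7 + 3·7^3 + 3·7^2 + 3·7

i=0: 9 = 2^(2 + 1) + 1 (b=2); 2→3: 3^(3 + 1) + 1 = 82; 82−1 = 81
i=1: 81 = 3^(3 + 1) (b=3); 3→4: 4^(4 + 1) = 1024; 1024−1 = 1023
i=2: 1023 = 3·4^4 + 3·4^3 + 3·4^2 + 3·4 + 3 (b=4); 4→5: 3·5^5 + 3·5^3 + 3·5^2 + 3·5 + 3 = 9843; 9843−1 = 9842
i=3: 9842 = 3·5^5 + 3·5^3 + 3·5^2 + 3·5 + 2 (b=5); 5→6: 3·6^6 + 3·6^3 + 3·6^2 + 3·6 + 2 = 140744; 140744−1 = 140743
i=4: 140743 = 3·6^6 + 3·6^3 + 3·6^2 + 3·6 + 1 (b=6); 6→7: 3·7^7 + 3·7^3 + 3·7^2 + 3·7 + 1 = 2471827; 2471827−1 = 2471826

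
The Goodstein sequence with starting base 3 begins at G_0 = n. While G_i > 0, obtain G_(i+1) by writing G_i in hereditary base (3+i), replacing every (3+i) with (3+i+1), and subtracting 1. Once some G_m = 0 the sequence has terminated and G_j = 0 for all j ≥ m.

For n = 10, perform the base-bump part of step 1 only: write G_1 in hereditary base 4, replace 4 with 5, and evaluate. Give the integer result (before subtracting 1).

25

base 3: 10 = 3^2 + 1; at 4: 4^2 + 1 = 17; next = 16
base 4: 16 = 4^2; at 5: 5^2 = 25; next = 24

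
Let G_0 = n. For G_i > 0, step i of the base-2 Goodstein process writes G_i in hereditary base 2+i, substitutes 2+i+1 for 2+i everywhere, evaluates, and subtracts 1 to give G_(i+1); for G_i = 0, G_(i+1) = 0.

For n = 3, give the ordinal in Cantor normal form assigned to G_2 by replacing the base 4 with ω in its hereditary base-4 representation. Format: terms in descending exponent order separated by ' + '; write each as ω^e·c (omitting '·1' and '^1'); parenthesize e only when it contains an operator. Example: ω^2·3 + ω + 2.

(0) 3|_2 = 2 + 1 ↦ 3 + 1|_3 = 4 ⇒ 3
(1) 3|_3 = 3 ↦ 4|_4 = 4 ⇒ 3
(2) 3|_4 = 3 ↦ 3|_5 = 3 ⇒ 2

3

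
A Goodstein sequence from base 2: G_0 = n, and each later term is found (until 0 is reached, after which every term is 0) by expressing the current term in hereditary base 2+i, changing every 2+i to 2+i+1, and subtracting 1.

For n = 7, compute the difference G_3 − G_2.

2868

step 0: 7 = 2^2 + 2 + 1; sub 3 for 2: 3^3 + 3 + 1; = 31; G_1 = 31−1 = 30
step 1: 30 = 3^3 + 3; sub 4 for 3: 4^4 + 4; = 260; G_2 = 260−1 = 259
step 2: 259 = 4^4 + 3; sub 5 for 4: 5^5 + 3; = 3128; G_3 = 3128−1 = 3127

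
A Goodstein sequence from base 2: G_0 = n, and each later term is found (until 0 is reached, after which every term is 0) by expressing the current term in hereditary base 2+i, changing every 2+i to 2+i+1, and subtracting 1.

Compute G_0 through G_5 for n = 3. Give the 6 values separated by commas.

3, 3, 3, 2, 1, 0

base 2: 3 = 2 + 1; at 3: 3 + 1 = 4; next = 3
base 3: 3 = 3; at 4: 4 = 4; next = 3
base 4: 3 = 3; at 5: 3 = 3; next = 2
base 5: 2 = 2; at 6: 2 = 2; next = 1
base 6: 1 = 1; at 7: 1 = 1; next = 0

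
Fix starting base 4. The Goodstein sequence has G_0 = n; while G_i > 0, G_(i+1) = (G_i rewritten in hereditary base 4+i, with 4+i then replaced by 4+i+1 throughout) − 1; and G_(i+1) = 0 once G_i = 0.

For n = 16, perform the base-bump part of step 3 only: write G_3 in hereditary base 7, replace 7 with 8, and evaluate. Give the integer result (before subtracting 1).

34

i=0: 16 = 4^2 (b=4); 4→5: 5^2 = 25; 25−1 = 24
i=1: 24 = 4·5 + 4 (b=5); 5→6: 4·6 + 4 = 28; 28−1 = 27
i=2: 27 = 4·6 + 3 (b=6); 6→7: 4·7 + 3 = 31; 31−1 = 30
i=3: 30 = 4·7 + 2 (b=7); 7→8: 4·8 + 2 = 34; 34−1 = 33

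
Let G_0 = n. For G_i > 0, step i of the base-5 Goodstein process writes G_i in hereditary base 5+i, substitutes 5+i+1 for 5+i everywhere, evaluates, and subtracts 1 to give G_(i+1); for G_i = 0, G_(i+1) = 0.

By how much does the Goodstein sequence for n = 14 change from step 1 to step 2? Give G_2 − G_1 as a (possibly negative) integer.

1

step 0: 14 = 2·5 + 4; sub 6 for 5: 2·6 + 4; = 16; G_1 = 16−1 = 15
step 1: 15 = 2·6 + 3; sub 7 for 6: 2·7 + 3; = 17; G_2 = 17−1 = 16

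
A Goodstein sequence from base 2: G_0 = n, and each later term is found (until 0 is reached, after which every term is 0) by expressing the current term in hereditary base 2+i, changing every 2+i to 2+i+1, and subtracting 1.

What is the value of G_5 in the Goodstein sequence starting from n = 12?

5764910

i=0: 12 = 2^(2 + 1) + 2^2 (b=2); 2→3: 3^(3 + 1) + 3^3 = 108; 108−1 = 107
i=1: 107 = 3^(3 + 1) + 2·3^2 + 2·3 + 2 (b=3); 3→4: 4^(4 + 1) + 2·4^2 + 2·4 + 2 = 1066; 1066−1 = 1065
i=2: 1065 = 4^(4 + 1) + 2·4^2 + 2·4 + 1 (b=4); 4→5: 5^(5 + 1) + 2·5^2 + 2·5 + 1 = 15686; 15686−1 = 15685
i=3: 15685 = 5^(5 + 1) + 2·5^2 + 2·5 (b=5); 5→6: 6^(6 + 1) + 2·6^2 + 2·6 = 280020; 280020−1 = 280019
i=4: 280019 = 6^(6 + 1) + 2·6^2 + 6 + 5 (b=6); 6→7: 7^(7 + 1) + 2·7^2 + 7 + 5 = 5764911; 5764911−1 = 5764910
i=5: 5764910 = 7^(7 + 1) + 2·7^2 + 7 + 4 (b=7); 7→8: 8^(8 + 1) + 2·8^2 + 8 + 4 = 134217868; 134217868−1 = 134217867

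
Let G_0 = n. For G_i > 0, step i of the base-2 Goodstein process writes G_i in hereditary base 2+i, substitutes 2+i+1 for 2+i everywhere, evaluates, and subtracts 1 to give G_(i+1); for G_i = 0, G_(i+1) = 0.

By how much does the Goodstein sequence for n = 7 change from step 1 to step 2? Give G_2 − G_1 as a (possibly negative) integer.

229

G_0 = 7. HB_2(7) = 2^2 + 2 + 1. Bump = 31. G_1 = 30.
G_1 = 30. HB_3(30) = 3^3 + 3. Bump = 260. G_2 = 259.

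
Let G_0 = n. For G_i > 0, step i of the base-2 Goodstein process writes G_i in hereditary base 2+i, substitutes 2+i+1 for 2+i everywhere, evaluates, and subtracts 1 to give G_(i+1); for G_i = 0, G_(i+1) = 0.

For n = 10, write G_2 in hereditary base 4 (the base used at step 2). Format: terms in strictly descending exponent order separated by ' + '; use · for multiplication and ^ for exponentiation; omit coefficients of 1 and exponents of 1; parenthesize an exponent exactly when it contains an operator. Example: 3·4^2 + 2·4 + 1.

4^(4 + 1) + 1

(0) 10|_2 = 2^(2 + 1) + 2 ↦ 3^(3 + 1) + 3|_3 = 84 ⇒ 83
(1) 83|_3 = 3^(3 + 1) + 2 ↦ 4^(4 + 1) + 2|_4 = 1026 ⇒ 1025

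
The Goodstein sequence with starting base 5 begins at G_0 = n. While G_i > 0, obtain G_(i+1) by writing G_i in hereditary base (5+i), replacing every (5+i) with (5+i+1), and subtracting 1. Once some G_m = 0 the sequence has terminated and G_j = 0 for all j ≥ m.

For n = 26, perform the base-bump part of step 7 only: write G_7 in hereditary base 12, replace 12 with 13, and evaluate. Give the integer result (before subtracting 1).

step 0: 26 = 5^2 + 1; sub 6 for 5: 6^2 + 1; = 37; G_1 = 37−1 = 36
step 1: 36 = 6^2; sub 7 for 6: 7^2; = 49; G_2 = 49−1 = 48
step 2: 48 = 6·7 + 6; sub 8 for 7: 6·8 + 6; = 54; G_3 = 54−1 = 53
step 3: 53 = 6·8 + 5; sub 9 for 8: 6·9 + 5; = 59; G_4 = 59−1 = 58
step 4: 58 = 6·9 + 4; sub 10 for 9: 6·10 + 4; = 64; G_5 = 64−1 = 63
step 5: 63 = 6·10 + 3; sub 11 for 10: 6·11 + 3; = 69; G_6 = 69−1 = 68
step 6: 68 = 6·11 + 2; sub 12 for 11: 6·12 + 2; = 74; G_7 = 74−1 = 73

79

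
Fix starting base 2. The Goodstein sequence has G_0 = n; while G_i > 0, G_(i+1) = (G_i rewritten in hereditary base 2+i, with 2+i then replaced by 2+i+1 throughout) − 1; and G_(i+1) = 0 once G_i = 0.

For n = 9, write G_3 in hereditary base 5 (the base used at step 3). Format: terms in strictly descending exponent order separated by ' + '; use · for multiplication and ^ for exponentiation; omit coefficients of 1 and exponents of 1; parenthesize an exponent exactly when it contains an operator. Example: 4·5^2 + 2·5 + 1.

i=0: 9 = 2^(2 + 1) + 1 (b=2); 2→3: 3^(3 + 1) + 1 = 82; 82−1 = 81
i=1: 81 = 3^(3 + 1) (b=3); 3→4: 4^(4 + 1) = 1024; 1024−1 = 1023
i=2: 1023 = 3·4^4 + 3·4^3 + 3·4^2 + 3·4 + 3 (b=4); 4→5: 3·5^5 + 3·5^3 + 3·5^2 + 3·5 + 3 = 9843; 9843−1 = 9842

3·5^5 + 3·5^3 + 3·5^2 + 3·5 + 2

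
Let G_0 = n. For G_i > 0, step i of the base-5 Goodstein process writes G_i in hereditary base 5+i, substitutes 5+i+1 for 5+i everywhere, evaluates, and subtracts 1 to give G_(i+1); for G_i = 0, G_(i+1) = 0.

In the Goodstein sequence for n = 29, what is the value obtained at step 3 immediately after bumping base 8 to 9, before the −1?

82

(0) 29|_5 = 5^2 + 4 ↦ 6^2 + 4|_6 = 40 ⇒ 39
(1) 39|_6 = 6^2 + 3 ↦ 7^2 + 3|_7 = 52 ⇒ 51
(2) 51|_7 = 7^2 + 2 ↦ 8^2 + 2|_8 = 66 ⇒ 65
(3) 65|_8 = 8^2 + 1 ↦ 9^2 + 1|_9 = 82 ⇒ 81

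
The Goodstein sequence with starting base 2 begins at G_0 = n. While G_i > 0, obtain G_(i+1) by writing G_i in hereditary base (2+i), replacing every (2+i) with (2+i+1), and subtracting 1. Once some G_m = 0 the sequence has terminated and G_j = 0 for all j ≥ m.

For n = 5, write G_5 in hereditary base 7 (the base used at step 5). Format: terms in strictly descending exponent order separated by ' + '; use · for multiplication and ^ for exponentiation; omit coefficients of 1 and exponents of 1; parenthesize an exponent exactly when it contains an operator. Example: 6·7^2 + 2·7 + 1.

G_0=5  [base 2] 2^2 + 1  →[2↦3]→  3^3 + 1 = 28  −1 ⇒ G_1=27
G_1=27  [base 3] 3^3  →[3↦4]→  4^4 = 256  −1 ⇒ G_2=255
G_2=255  [base 4] 3·4^3 + 3·4^2 + 3·4 + 3  →[4↦5]→  3·5^3 + 3·5^2 + 3·5 + 3 = 468  −1 ⇒ G_3=467
G_3=467  [base 5] 3·5^3 + 3·5^2 + 3·5 + 2  →[5↦6]→  3·6^3 + 3·6^2 + 3·6 + 2 = 776  −1 ⇒ G_4=775
G_4=775  [base 6] 3·6^3 + 3·6^2 + 3·6 + 1  →[6↦7]→  3·7^3 + 3·7^2 + 3·7 + 1 = 1198  −1 ⇒ G_5=1197
G_5=1197  [base 7] 3·7^3 + 3·7^2 + 3·7  →[7↦8]→  3·8^3 + 3·8^2 + 3·8 = 1752  −1 ⇒ G_6=1751

3·7^3 + 3·7^2 + 3·7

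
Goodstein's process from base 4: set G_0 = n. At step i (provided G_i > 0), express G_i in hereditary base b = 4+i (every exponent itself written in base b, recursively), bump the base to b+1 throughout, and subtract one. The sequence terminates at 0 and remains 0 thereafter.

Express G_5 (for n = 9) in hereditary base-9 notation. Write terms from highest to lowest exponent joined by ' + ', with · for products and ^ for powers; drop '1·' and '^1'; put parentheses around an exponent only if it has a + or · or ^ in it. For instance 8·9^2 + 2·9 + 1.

9 + 2

i=0: 9 = 2·4 + 1 (b=4); 4→5: 2·5 + 1 = 11; 11−1 = 10
i=1: 10 = 2·5 (b=5); 5→6: 2·6 = 12; 12−1 = 11
i=2: 11 = 6 + 5 (b=6); 6→7: 7 + 5 = 12; 12−1 = 11
i=3: 11 = 7 + 4 (b=7); 7→8: 8 + 4 = 12; 12−1 = 11
i=4: 11 = 8 + 3 (b=8); 8→9: 9 + 3 = 12; 12−1 = 11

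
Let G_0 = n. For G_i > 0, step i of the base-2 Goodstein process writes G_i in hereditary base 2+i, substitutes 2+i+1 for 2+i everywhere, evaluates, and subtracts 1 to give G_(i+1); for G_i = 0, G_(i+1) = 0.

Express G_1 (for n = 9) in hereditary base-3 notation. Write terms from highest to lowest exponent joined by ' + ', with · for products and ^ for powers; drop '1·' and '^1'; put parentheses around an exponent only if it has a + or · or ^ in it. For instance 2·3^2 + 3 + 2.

9 —HB2→ 2^(2 + 1) + 1 —bump→ 3^(3 + 1) + 1 = 82 —(−1)→ 81
81 —HB3→ 3^(3 + 1) —bump→ 4^(4 + 1) = 1024 —(−1)→ 1023

3^(3 + 1)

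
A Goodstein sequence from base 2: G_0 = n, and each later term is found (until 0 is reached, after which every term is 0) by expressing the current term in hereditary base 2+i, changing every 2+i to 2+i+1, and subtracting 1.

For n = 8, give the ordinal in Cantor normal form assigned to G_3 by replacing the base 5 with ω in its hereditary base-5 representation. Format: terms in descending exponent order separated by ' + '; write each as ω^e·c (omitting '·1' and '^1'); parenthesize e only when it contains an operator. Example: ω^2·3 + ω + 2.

ω^ω·2 + ω^2·2 + ω·2

i=0: 8 = 2^(2 + 1) (b=2); 2→3: 3^(3 + 1) = 81; 81−1 = 80
i=1: 80 = 2·3^3 + 2·3^2 + 2·3 + 2 (b=3); 3→4: 2·4^4 + 2·4^2 + 2·4 + 2 = 554; 554−1 = 553
i=2: 553 = 2·4^4 + 2·4^2 + 2·4 + 1 (b=4); 4→5: 2·5^5 + 2·5^2 + 2·5 + 1 = 6311; 6311−1 = 6310
i=3: 6310 = 2·5^5 + 2·5^2 + 2·5 (b=5); 5→6: 2·6^6 + 2·6^2 + 2·6 = 93396; 93396−1 = 93395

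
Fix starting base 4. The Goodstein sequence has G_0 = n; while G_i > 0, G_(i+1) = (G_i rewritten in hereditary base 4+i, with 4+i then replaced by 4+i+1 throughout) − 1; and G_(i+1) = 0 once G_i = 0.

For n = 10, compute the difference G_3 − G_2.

1

G_0 = 10. HB_4(10) = 2·4 + 2. Bump = 12. G_1 = 11.
G_1 = 11. HB_5(11) = 2·5 + 1. Bump = 13. G_2 = 12.
G_2 = 12. HB_6(12) = 2·6. Bump = 14. G_3 = 13.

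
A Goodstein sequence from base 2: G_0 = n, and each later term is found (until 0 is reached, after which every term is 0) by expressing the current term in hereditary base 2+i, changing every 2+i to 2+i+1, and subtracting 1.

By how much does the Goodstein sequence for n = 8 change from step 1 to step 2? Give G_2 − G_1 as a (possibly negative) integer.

473

(0) 8|_2 = 2^(2 + 1) ↦ 3^(3 + 1)|_3 = 81 ⇒ 80
(1) 80|_3 = 2·3^3 + 2·3^2 + 2·3 + 2 ↦ 2·4^4 + 2·4^2 + 2·4 + 2|_4 = 554 ⇒ 553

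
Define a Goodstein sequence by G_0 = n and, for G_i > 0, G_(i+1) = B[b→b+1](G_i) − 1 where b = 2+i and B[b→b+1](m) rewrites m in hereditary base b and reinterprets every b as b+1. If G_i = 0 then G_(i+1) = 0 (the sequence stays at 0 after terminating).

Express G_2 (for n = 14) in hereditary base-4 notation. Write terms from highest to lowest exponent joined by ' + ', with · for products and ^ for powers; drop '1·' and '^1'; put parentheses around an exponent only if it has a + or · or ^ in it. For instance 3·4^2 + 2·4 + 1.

G_0 = 14. HB_2(14) = 2^(2 + 1) + 2^2 + 2. Bump = 111. G_1 = 110.
G_1 = 110. HB_3(110) = 3^(3 + 1) + 3^3 + 2. Bump = 1282. G_2 = 1281.
G_2 = 1281. HB_4(1281) = 4^(4 + 1) + 4^4 + 1. Bump = 18751. G_3 = 18750.

4^(4 + 1) + 4^4 + 1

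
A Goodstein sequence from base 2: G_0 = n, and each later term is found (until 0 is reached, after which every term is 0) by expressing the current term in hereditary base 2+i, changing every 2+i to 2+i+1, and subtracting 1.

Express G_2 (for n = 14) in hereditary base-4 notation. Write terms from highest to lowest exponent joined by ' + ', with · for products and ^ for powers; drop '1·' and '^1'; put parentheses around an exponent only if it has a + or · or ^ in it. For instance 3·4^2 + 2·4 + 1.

i=0: 14 = 2^(2 + 1) + 2^2 + 2 (b=2); 2→3: 3^(3 + 1) + 3^3 + 3 = 111; 111−1 = 110
i=1: 110 = 3^(3 + 1) + 3^3 + 2 (b=3); 3→4: 4^(4 + 1) + 4^4 + 2 = 1282; 1282−1 = 1281
i=2: 1281 = 4^(4 + 1) + 4^4 + 1 (b=4); 4→5: 5^(5 + 1) + 5^5 + 1 = 18751; 18751−1 = 18750

4^(4 + 1) + 4^4 + 1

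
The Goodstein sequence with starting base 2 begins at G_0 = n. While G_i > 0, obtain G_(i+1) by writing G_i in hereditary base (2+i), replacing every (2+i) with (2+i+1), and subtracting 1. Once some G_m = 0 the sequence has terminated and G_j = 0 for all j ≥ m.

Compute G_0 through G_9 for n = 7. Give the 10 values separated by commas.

7, 30, 259, 3127, 46657, 823543, 16777215, 37665879, 77777775, 150051213

step 0: 7 = 2^2 + 2 + 1; sub 3 for 2: 3^3 + 3 + 1; = 31; G_1 = 31−1 = 30
step 1: 30 = 3^3 + 3; sub 4 for 3: 4^4 + 4; = 260; G_2 = 260−1 = 259
step 2: 259 = 4^4 + 3; sub 5 for 4: 5^5 + 3; = 3128; G_3 = 3128−1 = 3127
step 3: 3127 = 5^5 + 2; sub 6 for 5: 6^6 + 2; = 46658; G_4 = 46658−1 = 46657
step 4: 46657 = 6^6 + 1; sub 7 for 6: 7^7 + 1; = 823544; G_5 = 823544−1 = 823543
step 5: 823543 = 7^7; sub 8 for 7: 8^8; = 16777216; G_6 = 16777216−1 = 16777215
step 6: 16777215 = 7·8^7 + 7·8^6 + 7·8^5 + 7·8^4 + 7·8^3 + 7·8^2 + 7·8 + 7; sub 9 for 8: 7·9^7 + 7·9^6 + 7·9^5 + 7·9^4 + 7·9^3 + 7·9^2 + 7·9 + 7; = 37665880; G_7 = 37665880−1 = 37665879
step 7: 37665879 = 7·9^7 + 7·9^6 + 7·9^5 + 7·9^4 + 7·9^3 + 7·9^2 + 7·9 + 6; sub 10 for 9: 7·10^7 + 7·10^6 + 7·10^5 + 7·10^4 + 7·10^3 + 7·10^2 + 7·10 + 6; = 77777776; G_8 = 77777776−1 = 77777775
step 8: 77777775 = 7·10^7 + 7·10^6 + 7·10^5 + 7·10^4 + 7·10^3 + 7·10^2 + 7·10 + 5; sub 11 for 10: 7·11^7 + 7·11^6 + 7·11^5 + 7·11^4 + 7·11^3 + 7·11^2 + 7·11 + 5; = 150051214; G_9 = 150051214−1 = 150051213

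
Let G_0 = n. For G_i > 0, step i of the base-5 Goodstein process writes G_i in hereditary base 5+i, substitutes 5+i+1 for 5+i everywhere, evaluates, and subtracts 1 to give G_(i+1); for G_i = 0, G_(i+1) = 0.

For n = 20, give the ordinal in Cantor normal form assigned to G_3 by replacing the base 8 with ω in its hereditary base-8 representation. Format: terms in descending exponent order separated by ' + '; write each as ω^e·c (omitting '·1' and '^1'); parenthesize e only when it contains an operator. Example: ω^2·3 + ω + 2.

G_0=20  [base 5] 4·5  →[5↦6]→  4·6 = 24  −1 ⇒ G_1=23
G_1=23  [base 6] 3·6 + 5  →[6↦7]→  3·7 + 5 = 26  −1 ⇒ G_2=25
G_2=25  [base 7] 3·7 + 4  →[7↦8]→  3·8 + 4 = 28  −1 ⇒ G_3=27

ω·3 + 3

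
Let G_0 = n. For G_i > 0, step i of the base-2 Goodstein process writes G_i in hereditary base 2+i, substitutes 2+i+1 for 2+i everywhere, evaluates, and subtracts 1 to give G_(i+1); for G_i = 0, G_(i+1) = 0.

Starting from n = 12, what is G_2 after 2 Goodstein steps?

[0] 12 ≡ 2^(2 + 1) + 2^2 (base 2). Lift 3: 108. −1: 107.
[1] 107 ≡ 3^(3 + 1) + 2·3^2 + 2·3 + 2 (base 3). Lift 4: 1066. −1: 1065.

1065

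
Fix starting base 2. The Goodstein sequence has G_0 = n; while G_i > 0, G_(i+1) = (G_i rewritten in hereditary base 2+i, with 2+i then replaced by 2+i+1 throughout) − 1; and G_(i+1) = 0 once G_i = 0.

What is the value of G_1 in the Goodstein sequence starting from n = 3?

G_0=3  [base 2] 2 + 1  →[2↦3]→  3 + 1 = 4  −1 ⇒ G_1=3
G_1=3  [base 3] 3  →[3↦4]→  4 = 4  −1 ⇒ G_2=3

3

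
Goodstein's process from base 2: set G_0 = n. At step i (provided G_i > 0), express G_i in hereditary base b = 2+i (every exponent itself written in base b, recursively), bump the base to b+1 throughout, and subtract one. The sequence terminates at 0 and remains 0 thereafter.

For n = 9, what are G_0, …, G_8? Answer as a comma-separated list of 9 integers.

G_0=9  [base 2] 2^(2 + 1) + 1  →[2↦3]→  3^(3 + 1) + 1 = 82  −1 ⇒ G_1=81
G_1=81  [base 3] 3^(3 + 1)  →[3↦4]→  4^(4 + 1) = 1024  −1 ⇒ G_2=1023
G_2=1023  [base 4] 3·4^4 + 3·4^3 + 3·4^2 + 3·4 + 3  →[4↦5]→  3·5^5 + 3·5^3 + 3·5^2 + 3·5 + 3 = 9843  −1 ⇒ G_3=9842
G_3=9842  [base 5] 3·5^5 + 3·5^3 + 3·5^2 + 3·5 + 2  →[5↦6]→  3·6^6 + 3·6^3 + 3·6^2 + 3·6 + 2 = 140744  −1 ⇒ G_4=140743
G_4=140743  [base 6] 3·6^6 + 3·6^3 + 3·6^2 + 3·6 + 1  →[6↦7]→  3·7^7 + 3·7^3 + 3·7^2 + 3·7 + 1 = 2471827  −1 ⇒ G_5=2471826
G_5=2471826  [base 7] 3·7^7 + 3·7^3 + 3·7^2 + 3·7  →[7↦8]→  3·8^8 + 3·8^3 + 3·8^2 + 3·8 = 50333400  −1 ⇒ G_6=50333399
G_6=50333399  [base 8] 3·8^8 + 3·8^3 + 3·8^2 + 2·8 + 7  →[8↦9]→  3·9^9 + 3·9^3 + 3·9^2 + 2·9 + 7 = 1162263922  −1 ⇒ G_7=1162263921
G_7=1162263921  [base 9] 3·9^9 + 3·9^3 + 3·9^2 + 2·9 + 6  →[9↦10]→  3·10^10 + 3·10^3 + 3·10^2 + 2·10 + 6 = 30000003326  −1 ⇒ G_8=30000003325

9, 81, 1023, 9842, 140743, 2471826, 50333399, 1162263921, 30000003325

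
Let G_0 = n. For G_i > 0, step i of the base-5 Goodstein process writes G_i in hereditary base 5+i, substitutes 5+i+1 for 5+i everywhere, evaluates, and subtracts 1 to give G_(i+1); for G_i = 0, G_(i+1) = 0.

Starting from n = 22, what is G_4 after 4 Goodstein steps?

33

G_0 = 22. HB_5(22) = 4·5 + 2. Bump = 26. G_1 = 25.
G_1 = 25. HB_6(25) = 4·6 + 1. Bump = 29. G_2 = 28.
G_2 = 28. HB_7(28) = 4·7. Bump = 32. G_3 = 31.
G_3 = 31. HB_8(31) = 3·8 + 7. Bump = 34. G_4 = 33.
G_4 = 33. HB_9(33) = 3·9 + 6. Bump = 36. G_5 = 35.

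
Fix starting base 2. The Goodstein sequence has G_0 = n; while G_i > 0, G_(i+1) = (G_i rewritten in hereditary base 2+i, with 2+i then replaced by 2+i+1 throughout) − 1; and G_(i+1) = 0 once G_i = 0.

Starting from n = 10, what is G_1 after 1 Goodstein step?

step 0: 10 = 2^(2 + 1) + 2; sub 3 for 2: 3^(3 + 1) + 3; = 84; G_1 = 84−1 = 83
step 1: 83 = 3^(3 + 1) + 2; sub 4 for 3: 4^(4 + 1) + 2; = 1026; G_2 = 1026−1 = 1025

83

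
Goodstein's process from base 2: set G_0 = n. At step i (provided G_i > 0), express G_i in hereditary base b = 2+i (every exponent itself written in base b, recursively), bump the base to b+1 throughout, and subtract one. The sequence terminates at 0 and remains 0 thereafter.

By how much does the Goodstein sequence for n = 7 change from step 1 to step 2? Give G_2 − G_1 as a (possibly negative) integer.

229

[0] 7 ≡ 2^2 + 2 + 1 (base 2). Lift 3: 31. −1: 30.
[1] 30 ≡ 3^3 + 3 (base 3). Lift 4: 260. −1: 259.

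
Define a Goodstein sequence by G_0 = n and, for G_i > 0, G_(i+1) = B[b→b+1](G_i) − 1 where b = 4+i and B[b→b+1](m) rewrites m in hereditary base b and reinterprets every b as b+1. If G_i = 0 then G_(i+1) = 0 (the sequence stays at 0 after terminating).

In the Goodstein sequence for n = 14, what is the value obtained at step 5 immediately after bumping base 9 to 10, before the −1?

(0) 14|_4 = 3·4 + 2 ↦ 3·5 + 2|_5 = 17 ⇒ 16
(1) 16|_5 = 3·5 + 1 ↦ 3·6 + 1|_6 = 19 ⇒ 18
(2) 18|_6 = 3·6 ↦ 3·7|_7 = 21 ⇒ 20
(3) 20|_7 = 2·7 + 6 ↦ 2·8 + 6|_8 = 22 ⇒ 21
(4) 21|_8 = 2·8 + 5 ↦ 2·9 + 5|_9 = 23 ⇒ 22
(5) 22|_9 = 2·9 + 4 ↦ 2·10 + 4|_10 = 24 ⇒ 23

24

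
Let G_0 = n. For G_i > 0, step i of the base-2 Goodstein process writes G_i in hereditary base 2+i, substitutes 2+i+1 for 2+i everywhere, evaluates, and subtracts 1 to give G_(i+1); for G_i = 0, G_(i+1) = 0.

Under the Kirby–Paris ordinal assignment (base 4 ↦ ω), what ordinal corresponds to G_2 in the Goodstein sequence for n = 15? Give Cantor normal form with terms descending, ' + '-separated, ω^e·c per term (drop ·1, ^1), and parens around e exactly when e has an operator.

ω^(ω + 1) + ω^ω + 3

G_0 = 15. HB_2(15) = 2^(2 + 1) + 2^2 + 2 + 1. Bump = 112. G_1 = 111.
G_1 = 111. HB_3(111) = 3^(3 + 1) + 3^3 + 3. Bump = 1284. G_2 = 1283.
G_2 = 1283. HB_4(1283) = 4^(4 + 1) + 4^4 + 3. Bump = 18753. G_3 = 18752.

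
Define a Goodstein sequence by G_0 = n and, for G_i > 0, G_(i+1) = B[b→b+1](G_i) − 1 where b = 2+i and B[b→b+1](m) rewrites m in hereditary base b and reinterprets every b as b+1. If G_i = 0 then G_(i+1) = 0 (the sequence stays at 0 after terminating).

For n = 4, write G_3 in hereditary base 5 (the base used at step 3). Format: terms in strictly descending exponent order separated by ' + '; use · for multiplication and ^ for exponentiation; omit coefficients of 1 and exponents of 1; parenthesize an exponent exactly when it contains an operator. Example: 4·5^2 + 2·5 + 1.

2·5^2 + 2·5

4 —HB2→ 2^2 —bump→ 3^3 = 27 —(−1)→ 26
26 —HB3→ 2·3^2 + 2·3 + 2 —bump→ 2·4^2 + 2·4 + 2 = 42 —(−1)→ 41
41 —HB4→ 2·4^2 + 2·4 + 1 —bump→ 2·5^2 + 2·5 + 1 = 61 —(−1)→ 60
60 —HB5→ 2·5^2 + 2·5 —bump→ 2·6^2 + 2·6 = 84 —(−1)→ 83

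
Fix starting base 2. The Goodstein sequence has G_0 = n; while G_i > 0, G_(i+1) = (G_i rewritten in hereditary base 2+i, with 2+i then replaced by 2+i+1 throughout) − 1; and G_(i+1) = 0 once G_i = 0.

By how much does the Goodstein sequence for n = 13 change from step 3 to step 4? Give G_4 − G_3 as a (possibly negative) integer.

264619

[0] 13 ≡ 2^(2 + 1) + 2^2 + 1 (base 2). Lift 3: 109. −1: 108.
[1] 108 ≡ 3^(3 + 1) + 3^3 (base 3). Lift 4: 1280. −1: 1279.
[2] 1279 ≡ 4^(4 + 1) + 3·4^3 + 3·4^2 + 3·4 + 3 (base 4). Lift 5: 16093. −1: 16092.
[3] 16092 ≡ 5^(5 + 1) + 3·5^3 + 3·5^2 + 3·5 + 2 (base 5). Lift 6: 280712. −1: 280711.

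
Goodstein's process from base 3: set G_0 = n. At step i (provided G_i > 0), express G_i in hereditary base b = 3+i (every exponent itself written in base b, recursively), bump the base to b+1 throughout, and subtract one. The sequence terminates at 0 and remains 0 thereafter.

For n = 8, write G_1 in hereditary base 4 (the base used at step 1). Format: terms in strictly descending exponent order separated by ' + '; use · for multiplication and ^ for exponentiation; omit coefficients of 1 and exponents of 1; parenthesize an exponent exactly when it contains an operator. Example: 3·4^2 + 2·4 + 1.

2·4 + 1

G_0 = 8. HB_3(8) = 2·3 + 2. Bump = 10. G_1 = 9.
G_1 = 9. HB_4(9) = 2·4 + 1. Bump = 11. G_2 = 10.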